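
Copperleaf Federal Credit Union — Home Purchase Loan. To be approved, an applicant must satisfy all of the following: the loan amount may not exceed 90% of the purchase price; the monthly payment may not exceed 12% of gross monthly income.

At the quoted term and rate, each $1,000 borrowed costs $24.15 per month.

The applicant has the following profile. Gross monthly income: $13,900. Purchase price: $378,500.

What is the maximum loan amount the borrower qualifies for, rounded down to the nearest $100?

Payment cap: 12% × $13,900 = $1,668/month.
At $24.15 per $1,000, that supports 1,668/24.15 × 1,000 ≈ $69,068 → $69,000.
LTV cap: 90% × $378,500 = $340,650 → $340,600.
Binding constraint: payment-to-income.

$69,000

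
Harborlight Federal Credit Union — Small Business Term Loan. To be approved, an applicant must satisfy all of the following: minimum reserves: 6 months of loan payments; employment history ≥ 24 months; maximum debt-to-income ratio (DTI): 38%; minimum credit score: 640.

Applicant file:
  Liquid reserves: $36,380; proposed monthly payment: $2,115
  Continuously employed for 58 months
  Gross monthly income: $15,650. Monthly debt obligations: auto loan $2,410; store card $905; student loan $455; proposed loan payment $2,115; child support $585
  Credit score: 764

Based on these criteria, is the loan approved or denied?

Denied

Liquid reserves cover 36,380/2,115 = 17.2 months — ≥ 6 required
Employment 58 ≥ 24 months
Total monthly debts = (2,410 + 905 + 455 + 2,115 + 585) = 6,470. DTI = 6,470/15,650 = 41.3% > 38%
Credit score 764 ≥ 640 (meets)
Fails on DTI.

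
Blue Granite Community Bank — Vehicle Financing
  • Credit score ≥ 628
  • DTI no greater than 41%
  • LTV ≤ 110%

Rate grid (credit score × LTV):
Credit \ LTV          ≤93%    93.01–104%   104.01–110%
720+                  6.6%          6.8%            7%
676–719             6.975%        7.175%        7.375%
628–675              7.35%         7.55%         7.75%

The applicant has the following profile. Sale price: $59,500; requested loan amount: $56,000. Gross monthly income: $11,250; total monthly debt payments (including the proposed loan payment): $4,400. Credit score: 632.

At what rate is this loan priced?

7.55%

Credit score 632 ≥ 628; DTI = 4,400/11,250 = 39.1% ≤ 41%
LTV: 56,000 ÷ 59,500 = 94.1%, within 110% cap
Credit 632 → row 628–675; LTV 94.1% → column 93.01–104%. Grid cell → 7.55%.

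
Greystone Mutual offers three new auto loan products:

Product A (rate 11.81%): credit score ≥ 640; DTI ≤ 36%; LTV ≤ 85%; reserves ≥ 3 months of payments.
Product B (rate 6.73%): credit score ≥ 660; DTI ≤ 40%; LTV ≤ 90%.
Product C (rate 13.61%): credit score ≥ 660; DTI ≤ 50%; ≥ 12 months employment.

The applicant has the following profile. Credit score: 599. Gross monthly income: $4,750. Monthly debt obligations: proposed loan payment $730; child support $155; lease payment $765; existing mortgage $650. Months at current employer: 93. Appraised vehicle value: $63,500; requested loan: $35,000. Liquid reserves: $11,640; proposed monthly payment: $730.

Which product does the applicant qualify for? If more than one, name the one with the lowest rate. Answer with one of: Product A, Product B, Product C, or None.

None

Total debts = (730 + 155 + 765 + 650) = 2,300; DTI = 2,300/4,750 = 48.4%.
LTV = 35,000/63,500 = 55.1%.
Reserves = 11,640/730 = 15.9 months.
Product A: score 599 < 640; DTI 48.4% > 36%; LTV 55.1% ≤ 85%; reserves 15.9 ≥ 3 mo → does not qualify.
Product B: score 599 < 660; DTI 48.4% > 40%; LTV 55.1% ≤ 90% → does not qualify.
Product C: score 599 < 660; DTI 48.4% ≤ 50%; employment 93 ≥ 12 mo → does not qualify.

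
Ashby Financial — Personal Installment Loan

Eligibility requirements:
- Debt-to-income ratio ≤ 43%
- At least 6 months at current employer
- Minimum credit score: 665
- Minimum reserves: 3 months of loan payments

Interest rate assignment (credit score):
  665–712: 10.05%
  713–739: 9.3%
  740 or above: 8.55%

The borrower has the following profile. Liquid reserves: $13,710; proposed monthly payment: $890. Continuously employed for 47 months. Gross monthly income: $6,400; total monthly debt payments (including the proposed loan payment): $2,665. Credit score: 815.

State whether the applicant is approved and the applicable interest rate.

Approved at 8.55%

Credit score 815 ≥ 665 (meets minimum)
Employment 47 ≥ 6 months
DTI = 2,665/6,400 = 41.6% ≤ 43%
Reserves: 13,710 ÷ 890 = 15.4 months (meets 3-month minimum)
All requirements met. Score 815 falls in the 740 or above tier → 8.55%.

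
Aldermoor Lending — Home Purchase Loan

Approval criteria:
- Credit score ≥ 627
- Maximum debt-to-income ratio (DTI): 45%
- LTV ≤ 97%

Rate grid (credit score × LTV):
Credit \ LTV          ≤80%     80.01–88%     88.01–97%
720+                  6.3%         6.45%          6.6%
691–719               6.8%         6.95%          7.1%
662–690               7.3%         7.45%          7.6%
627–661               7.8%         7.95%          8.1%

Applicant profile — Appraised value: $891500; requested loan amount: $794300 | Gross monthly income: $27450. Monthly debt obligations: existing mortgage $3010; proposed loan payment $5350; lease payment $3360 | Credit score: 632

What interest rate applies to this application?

Credit score 632 ≥ 627; Total monthly debts = (3,010 + 5,350 + 3,360) = 11,720. DTI: 11,720 ÷ 27,450 = 42.7%, within the 45% cap
LTV: 794,300 ÷ 891,500 = 89.1%, within 97% cap
Score 632 is in the 627–661 band; LTV 89.1% is in the 88.01–97% band → 8.1%.

8.1%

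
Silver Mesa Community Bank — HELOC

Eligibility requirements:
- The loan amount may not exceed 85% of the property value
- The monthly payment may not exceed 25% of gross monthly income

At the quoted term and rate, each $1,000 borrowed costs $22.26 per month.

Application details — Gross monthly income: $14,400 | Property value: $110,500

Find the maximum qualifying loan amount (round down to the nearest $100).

$93,900

Payment cap: 25% × $14,400 = $3,600/month.
At $22.26 per $1,000, that supports 3,600/22.26 × 1,000 ≈ $161,725 → $161,700.
LTV cap: 85% × $110,500 = $93,925 → $93,900.
Binding constraint: loan-to-value.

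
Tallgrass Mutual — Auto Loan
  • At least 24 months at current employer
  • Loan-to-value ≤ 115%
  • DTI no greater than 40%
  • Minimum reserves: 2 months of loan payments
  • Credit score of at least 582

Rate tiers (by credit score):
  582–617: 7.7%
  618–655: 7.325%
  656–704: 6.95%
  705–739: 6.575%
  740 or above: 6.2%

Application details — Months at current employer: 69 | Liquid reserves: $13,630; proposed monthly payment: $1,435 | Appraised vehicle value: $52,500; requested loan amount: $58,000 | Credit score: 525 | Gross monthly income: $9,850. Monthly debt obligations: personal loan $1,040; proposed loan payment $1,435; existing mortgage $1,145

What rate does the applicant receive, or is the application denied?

Denied

Credit score 525 < 582 (below minimum)
Reserves = 13,630/1,435 = 9.5 months ≥ 2
Total monthly debts = (1,040 + 1,435 + 1,145) = 3,620. DTI: 3,620 ÷ 9,850 = 36.8%, within the 40% cap
Employment 69 ≥ 24 months
LTV = 58,000/52,500 = 110.5% ≤ 115%
Not all requirements met → denied.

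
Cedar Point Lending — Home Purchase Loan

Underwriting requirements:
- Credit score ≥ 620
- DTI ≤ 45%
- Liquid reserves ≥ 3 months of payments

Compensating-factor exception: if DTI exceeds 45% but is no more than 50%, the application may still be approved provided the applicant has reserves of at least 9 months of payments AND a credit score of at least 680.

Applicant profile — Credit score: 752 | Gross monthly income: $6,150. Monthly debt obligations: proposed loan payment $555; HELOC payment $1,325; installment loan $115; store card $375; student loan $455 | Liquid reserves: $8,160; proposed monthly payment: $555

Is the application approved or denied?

Credit score 752 ≥ 620 (meets base)
Total debts = (555 + 1,325 + 115 + 375 + 455) = 2,825. DTI = 2,825/6,150 = 45.9% > 45% — standard DTI limit exceeded.
Reserves = 8,160/555 = 14.7 months ≥ 3
DTI 45.9% is within the 45%–50% exception band; checking compensating factors.
Reserves 14.7 ≥ 9 months; credit score 752 ≥ 680.
Both compensating conditions met → exception applies.

Approved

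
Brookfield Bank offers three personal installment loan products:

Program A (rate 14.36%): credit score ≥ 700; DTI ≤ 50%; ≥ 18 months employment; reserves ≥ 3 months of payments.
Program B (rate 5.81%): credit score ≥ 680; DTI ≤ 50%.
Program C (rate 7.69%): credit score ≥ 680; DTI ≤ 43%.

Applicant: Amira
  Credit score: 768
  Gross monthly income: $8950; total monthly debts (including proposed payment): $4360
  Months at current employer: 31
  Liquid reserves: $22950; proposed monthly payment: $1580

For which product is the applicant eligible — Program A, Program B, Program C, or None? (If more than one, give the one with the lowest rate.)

DTI = 4,360/8,950 = 48.7%.
Reserves = 22,950/1,580 = 14.5 months.
Program A: score 768 ≥ 700; DTI 48.7% ≤ 50%; employment 31 ≥ 18 mo; reserves 14.5 ≥ 3 mo → qualifies.
Program B: score 768 ≥ 680; DTI 48.7% ≤ 50% → qualifies.
Program C: score 768 ≥ 680; DTI 48.7% > 43% → does not qualify.
Qualifying: Program A, Program B. Lowest rate is 5.81% → Program B.

Program B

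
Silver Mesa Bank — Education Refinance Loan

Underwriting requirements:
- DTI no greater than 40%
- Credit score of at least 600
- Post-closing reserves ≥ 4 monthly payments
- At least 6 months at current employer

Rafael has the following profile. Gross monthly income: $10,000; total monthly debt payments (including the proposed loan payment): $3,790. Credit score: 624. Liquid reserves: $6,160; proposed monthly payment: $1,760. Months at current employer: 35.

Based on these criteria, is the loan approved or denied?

DTI: 3,790 ÷ 10,000 = 37.9%, within the 40% cap
Credit score 624 ≥ 600 (meets)
Reserves: 6,160 ÷ 1,760 = 3.5 months (below 4-month minimum)
Employment 35 ≥ 6 months
Fails on reserves.

Denied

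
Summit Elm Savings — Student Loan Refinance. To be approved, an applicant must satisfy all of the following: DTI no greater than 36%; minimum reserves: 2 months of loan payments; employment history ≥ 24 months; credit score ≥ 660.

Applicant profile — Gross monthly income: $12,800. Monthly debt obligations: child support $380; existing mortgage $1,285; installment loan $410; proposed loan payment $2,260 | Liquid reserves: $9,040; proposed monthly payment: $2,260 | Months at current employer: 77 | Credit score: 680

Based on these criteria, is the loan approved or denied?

Total monthly debts = (380 + 1,285 + 410 + 2,260) = 4,335. Debt-to-income = 4,335/12,800 = 33.9% — meets 36% limit
Reserves: 9,040 ÷ 2,260 = 4.0 months (meets 2-month minimum)
Employment 77 ≥ 24 months
Credit score 680 ≥ 660 (meets)
All criteria satisfied.

Approved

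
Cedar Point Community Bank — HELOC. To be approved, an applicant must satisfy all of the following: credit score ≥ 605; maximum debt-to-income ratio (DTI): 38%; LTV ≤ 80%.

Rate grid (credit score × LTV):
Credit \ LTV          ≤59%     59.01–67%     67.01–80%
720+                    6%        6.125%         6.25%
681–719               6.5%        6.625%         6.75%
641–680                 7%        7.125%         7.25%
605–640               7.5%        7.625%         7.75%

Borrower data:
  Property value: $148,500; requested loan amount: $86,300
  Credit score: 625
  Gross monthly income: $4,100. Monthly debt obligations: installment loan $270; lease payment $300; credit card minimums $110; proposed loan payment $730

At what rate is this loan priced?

7.5%

Credit score 625 ≥ 605; Total monthly debts = (270 + 300 + 110 + 730) = 1,410. DTI: 1,410 ÷ 4,100 = 34.4%, within the 38% cap
Loan-to-value = 86,300/148,500 = 58.1% — pass (80% max)
Row: 625 falls in 605–640. Column: 58.1% falls in ≤59%. Rate = 7.5%.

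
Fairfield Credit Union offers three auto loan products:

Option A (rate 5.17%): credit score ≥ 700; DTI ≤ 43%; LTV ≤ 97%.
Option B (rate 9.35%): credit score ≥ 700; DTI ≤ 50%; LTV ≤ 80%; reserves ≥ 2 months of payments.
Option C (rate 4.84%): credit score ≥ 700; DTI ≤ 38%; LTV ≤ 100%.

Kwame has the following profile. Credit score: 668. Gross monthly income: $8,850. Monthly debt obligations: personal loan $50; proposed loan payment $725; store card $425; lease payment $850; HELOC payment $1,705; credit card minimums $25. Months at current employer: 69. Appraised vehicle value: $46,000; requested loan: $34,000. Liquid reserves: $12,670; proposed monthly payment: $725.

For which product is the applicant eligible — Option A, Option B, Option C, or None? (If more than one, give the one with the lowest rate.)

Total debts = (50 + 725 + 425 + 850 + 1,705 + 25) = 3,780; DTI = 3,780/8,850 = 42.7%.
LTV = 34,000/46,000 = 73.9%.
Reserves = 12,670/725 = 17.5 months.
Option A: score 668 < 700; DTI 42.7% ≤ 43%; LTV 73.9% ≤ 97% → does not qualify.
Option B: score 668 < 700; DTI 42.7% ≤ 50%; LTV 73.9% ≤ 80%; reserves 17.5 ≥ 2 mo → does not qualify.
Option C: score 668 < 700; DTI 42.7% > 38%; LTV 73.9% ≤ 100% → does not qualify.

None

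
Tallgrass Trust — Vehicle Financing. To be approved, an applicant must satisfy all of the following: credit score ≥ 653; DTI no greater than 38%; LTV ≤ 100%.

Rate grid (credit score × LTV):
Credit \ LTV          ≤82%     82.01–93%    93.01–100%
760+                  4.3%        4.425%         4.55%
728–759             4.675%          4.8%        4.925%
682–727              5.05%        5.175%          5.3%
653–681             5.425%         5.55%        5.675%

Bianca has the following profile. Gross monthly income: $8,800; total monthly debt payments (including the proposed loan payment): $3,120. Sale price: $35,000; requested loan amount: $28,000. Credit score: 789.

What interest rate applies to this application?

Credit score 789 ≥ 653; DTI = 3,120/8,800 = 35.5% ≤ 38%
LTV: 28,000 ÷ 35,000 = 80%, within 100% cap
Score 789 is in the 760+ band; LTV 80% is in the ≤82% band → 4.3%.

4.3%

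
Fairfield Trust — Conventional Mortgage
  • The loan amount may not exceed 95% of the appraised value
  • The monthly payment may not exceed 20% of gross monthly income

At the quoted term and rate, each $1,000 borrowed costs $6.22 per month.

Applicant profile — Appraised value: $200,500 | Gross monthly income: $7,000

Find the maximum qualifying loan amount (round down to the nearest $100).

$190,400

Payment cap: 20% × $7,000 = $1,400/month.
At $6.22 per $1,000, that supports 1,400/6.22 × 1,000 ≈ $225,080 → $225,000.
LTV cap: 95% × $200,500 = $190,475 → $190,400.
Binding constraint: loan-to-value.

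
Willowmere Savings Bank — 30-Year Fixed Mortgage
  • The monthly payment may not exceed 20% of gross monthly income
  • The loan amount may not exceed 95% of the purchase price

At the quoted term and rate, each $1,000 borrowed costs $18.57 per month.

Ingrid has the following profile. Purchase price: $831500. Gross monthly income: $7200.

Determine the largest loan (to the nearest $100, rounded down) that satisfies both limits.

Payment cap: 20% × $7,200 = $1,440/month.
At $18.57 per $1,000, that supports 1,440/18.57 × 1,000 ≈ $77,544 → $77,500.
LTV cap: 95% × $831,500 = $789,925 → $789,900.
Binding constraint: payment-to-income.

$77,500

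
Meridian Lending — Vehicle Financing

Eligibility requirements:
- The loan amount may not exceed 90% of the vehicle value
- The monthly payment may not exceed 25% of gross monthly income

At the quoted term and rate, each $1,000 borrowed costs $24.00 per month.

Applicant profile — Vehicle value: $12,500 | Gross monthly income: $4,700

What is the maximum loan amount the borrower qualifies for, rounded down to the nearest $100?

$11,200

Payment cap: 25% × $4,700 = $1,175/month.
At $24.00 per $1,000, that supports 1,175/24.00 × 1,000 ≈ $48,958 → $48,900.
LTV cap: 90% × $12,500 = $11,250 → $11,200.
Binding constraint: loan-to-value.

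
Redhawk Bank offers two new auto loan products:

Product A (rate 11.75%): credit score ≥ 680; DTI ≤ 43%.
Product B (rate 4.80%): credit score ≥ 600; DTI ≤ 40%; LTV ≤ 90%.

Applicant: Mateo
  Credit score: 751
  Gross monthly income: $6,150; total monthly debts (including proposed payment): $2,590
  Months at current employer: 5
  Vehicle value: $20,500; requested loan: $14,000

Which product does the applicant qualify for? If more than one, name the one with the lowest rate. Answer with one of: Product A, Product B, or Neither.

Product A

DTI = 2,590/6,150 = 42.1%.
LTV = 14,000/20,500 = 68.3%.
Product A: score 751 ≥ 680; DTI 42.1% ≤ 43% → qualifies.
Product B: score 751 ≥ 600; DTI 42.1% > 40%; LTV 68.3% ≤ 90% → does not qualify.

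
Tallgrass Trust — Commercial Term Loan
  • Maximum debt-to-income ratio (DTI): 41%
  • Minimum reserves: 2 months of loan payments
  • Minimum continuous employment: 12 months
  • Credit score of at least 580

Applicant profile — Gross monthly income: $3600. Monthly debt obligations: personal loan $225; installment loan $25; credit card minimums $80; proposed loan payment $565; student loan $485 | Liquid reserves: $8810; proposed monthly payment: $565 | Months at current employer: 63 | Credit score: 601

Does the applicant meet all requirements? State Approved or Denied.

Approved

Total monthly debts = (225 + 25 + 80 + 565 + 485) = 1,380. Debt-to-income = 1,380/3,600 = 38.3% — meets 41% limit
Liquid reserves cover 8,810/565 = 15.6 months — ≥ 2 required
Employment 63 ≥ 12 months
Credit score 601 ≥ 580 (meets)
All criteria satisfied.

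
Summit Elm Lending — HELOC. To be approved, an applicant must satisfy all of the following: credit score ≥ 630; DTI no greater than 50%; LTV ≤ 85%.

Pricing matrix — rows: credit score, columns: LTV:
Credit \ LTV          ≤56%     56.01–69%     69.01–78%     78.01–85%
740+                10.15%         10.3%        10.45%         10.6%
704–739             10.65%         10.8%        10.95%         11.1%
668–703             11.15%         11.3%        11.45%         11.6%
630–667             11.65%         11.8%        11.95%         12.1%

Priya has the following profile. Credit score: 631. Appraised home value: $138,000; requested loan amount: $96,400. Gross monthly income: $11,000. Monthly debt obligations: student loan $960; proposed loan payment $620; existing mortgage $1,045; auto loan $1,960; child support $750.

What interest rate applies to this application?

Credit score 631 ≥ 630; Total monthly debts = (960 + 620 + 1,045 + 1,960 + 750) = 5,335. DTI: 5,335 ÷ 11,000 = 48.5%, within the 50% cap
LTV = 96,400/138,000 = 69.9% ≤ 85%
Score 631 is in the 630–667 band; LTV 69.9% is in the 69.01–78% band → 11.95%.

11.95%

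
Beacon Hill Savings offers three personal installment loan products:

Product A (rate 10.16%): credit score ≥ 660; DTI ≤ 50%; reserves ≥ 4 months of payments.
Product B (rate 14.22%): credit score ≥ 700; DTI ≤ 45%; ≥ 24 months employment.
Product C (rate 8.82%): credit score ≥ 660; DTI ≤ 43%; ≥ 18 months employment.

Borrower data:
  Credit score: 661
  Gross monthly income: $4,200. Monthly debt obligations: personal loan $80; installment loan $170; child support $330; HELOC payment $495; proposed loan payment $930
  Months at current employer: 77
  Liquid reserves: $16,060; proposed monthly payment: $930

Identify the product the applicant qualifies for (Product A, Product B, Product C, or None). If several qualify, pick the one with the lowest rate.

Product A

Total debts = (80 + 170 + 330 + 495 + 930) = 2,005; DTI = 2,005/4,200 = 47.7%.
Reserves = 16,060/930 = 17.3 months.
Product A: score 661 ≥ 660; DTI 47.7% ≤ 50%; reserves 17.3 ≥ 4 mo → qualifies.
Product B: score 661 < 700; DTI 47.7% > 45%; employment 77 ≥ 24 mo → does not qualify.
Product C: score 661 ≥ 660; DTI 47.7% > 43%; employment 77 ≥ 18 mo → does not qualify.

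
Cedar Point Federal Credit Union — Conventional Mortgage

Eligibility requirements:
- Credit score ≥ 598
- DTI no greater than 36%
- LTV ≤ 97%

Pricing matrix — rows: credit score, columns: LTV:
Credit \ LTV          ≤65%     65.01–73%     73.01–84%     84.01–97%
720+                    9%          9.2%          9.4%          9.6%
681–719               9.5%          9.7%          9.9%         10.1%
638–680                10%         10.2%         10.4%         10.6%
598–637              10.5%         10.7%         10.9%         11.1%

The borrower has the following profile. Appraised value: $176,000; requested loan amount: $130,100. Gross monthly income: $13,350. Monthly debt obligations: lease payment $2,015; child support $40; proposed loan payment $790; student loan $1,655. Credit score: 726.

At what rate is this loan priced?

9.4%

Credit score 726 ≥ 598; Total monthly debts = (2,015 + 40 + 790 + 1,655) = 4,500. Debt-to-income = 4,500/13,350 = 33.7% — meets 36% limit
LTV = 130,100/176,000 = 73.9% ≤ 97%
Credit 726 → row 720+; LTV 73.9% → column 73.01–84%. Grid cell → 9.4%.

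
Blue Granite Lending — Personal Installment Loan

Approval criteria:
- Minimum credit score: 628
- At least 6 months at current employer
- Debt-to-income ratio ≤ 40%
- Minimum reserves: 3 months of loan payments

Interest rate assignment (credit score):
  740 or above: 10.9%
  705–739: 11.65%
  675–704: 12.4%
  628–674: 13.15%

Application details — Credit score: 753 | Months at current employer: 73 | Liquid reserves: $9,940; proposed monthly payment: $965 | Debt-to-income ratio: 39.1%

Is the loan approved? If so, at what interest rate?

Credit score 753 ≥ 628 (meets minimum)
Liquid reserves cover 9,940/965 = 10.3 months — ≥ 3 required
Debt-to-income 39.1% vs 40% cap — pass
Employment 73 ≥ 6 months
All requirements met. Score 753 falls in the 740 or above tier → 10.9%.

Approved at 10.9%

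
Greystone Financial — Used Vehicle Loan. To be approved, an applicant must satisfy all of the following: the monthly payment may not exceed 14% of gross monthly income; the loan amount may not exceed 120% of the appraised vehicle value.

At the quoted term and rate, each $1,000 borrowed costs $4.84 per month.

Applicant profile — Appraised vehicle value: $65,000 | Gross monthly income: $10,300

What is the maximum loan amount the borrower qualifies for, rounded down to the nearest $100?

$78,000

Payment cap: 14% × $10,300 = $1,442/month.
At $4.84 per $1,000, that supports 1,442/4.84 × 1,000 ≈ $297,933 → $297,900.
LTV cap: 120% × $65,000 = $78,000 → $78,000.
Binding constraint: loan-to-value.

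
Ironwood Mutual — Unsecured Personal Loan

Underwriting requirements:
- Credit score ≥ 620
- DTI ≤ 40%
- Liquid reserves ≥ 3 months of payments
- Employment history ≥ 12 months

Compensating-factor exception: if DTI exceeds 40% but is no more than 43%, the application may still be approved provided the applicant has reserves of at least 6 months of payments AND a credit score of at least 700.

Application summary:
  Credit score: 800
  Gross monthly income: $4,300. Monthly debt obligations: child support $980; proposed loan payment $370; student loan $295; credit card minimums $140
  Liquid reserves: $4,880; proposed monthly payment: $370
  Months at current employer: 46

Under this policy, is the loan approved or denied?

Approved

Credit score 800 ≥ 620 (meets base)
Total debts = (980 + 370 + 295 + 140) = 1,785. DTI = 1,785/4,300 = 41.5% > 40% — standard DTI limit exceeded.
Reserves: 4,880 ÷ 370 = 13.2 months (meets 3-month minimum)
Employment 46 ≥ 12 months
41.5% falls in the override range (40%–43%), so the compensating-factor test applies.
Reserves 13.2 ≥ 6 months; credit score 800 ≥ 700.
Both compensating conditions met → exception applies.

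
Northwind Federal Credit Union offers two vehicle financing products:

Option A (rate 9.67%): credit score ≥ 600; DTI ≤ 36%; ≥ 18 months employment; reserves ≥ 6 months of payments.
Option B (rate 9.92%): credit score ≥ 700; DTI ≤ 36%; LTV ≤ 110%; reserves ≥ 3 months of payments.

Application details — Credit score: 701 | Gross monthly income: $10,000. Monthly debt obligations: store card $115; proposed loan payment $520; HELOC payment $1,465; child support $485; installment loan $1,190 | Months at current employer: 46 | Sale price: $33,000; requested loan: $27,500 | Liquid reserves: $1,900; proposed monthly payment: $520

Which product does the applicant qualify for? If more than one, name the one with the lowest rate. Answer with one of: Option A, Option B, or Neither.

Neither

Total debts = (115 + 520 + 1,465 + 485 + 1,190) = 3,775; DTI = 3,775/10,000 = 37.8%.
LTV = 27,500/33,000 = 83.3%.
Reserves = 1,900/520 = 3.7 months.
Option A: score 701 ≥ 600; DTI 37.8% > 36%; employment 46 ≥ 18 mo; reserves 3.7 < 6 mo → does not qualify.
Option B: score 701 ≥ 700; DTI 37.8% > 36%; LTV 83.3% ≤ 110%; reserves 3.7 ≥ 3 mo → does not qualify.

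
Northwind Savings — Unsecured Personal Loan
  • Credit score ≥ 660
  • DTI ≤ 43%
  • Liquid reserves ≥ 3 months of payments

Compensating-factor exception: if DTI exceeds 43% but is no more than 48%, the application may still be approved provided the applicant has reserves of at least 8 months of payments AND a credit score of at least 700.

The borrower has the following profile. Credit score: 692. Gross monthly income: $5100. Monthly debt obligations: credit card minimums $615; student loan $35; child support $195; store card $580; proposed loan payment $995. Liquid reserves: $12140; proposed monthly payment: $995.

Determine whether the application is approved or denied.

Denied

Credit score 692 ≥ 660 (meets base)
Total debts = (615 + 35 + 195 + 580 + 995) = 2,420. DTI = 2,420/5,100 = 47.5% > 43% — standard DTI limit exceeded.
Reserves: 12,140 ÷ 995 = 12.2 months (meets 3-month minimum)
47.5% falls in the override range (43%–48%), so the compensating-factor test applies.
Override check — reserves: 12.2 mo (ok); score: 692 (below 700).
Override conditions not both satisfied; exception does not apply.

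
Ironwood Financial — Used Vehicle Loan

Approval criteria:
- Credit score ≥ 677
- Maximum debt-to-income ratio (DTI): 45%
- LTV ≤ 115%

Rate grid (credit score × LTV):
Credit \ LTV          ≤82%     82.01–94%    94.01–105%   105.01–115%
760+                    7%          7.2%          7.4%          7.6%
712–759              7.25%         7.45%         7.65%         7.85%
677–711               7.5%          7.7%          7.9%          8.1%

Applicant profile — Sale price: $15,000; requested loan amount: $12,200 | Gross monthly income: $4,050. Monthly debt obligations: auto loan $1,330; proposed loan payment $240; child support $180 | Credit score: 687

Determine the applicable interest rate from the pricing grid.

Credit score 687 ≥ 677; Total monthly debts = (1,330 + 240 + 180) = 1,750. Debt-to-income = 1,750/4,050 = 43.2% — meets 45% limit
Loan-to-value = 12,200/15,000 = 81.3% — pass (115% max)
Score 687 is in the 677–711 band; LTV 81.3% is in the ≤82% band → 7.5%.

7.5%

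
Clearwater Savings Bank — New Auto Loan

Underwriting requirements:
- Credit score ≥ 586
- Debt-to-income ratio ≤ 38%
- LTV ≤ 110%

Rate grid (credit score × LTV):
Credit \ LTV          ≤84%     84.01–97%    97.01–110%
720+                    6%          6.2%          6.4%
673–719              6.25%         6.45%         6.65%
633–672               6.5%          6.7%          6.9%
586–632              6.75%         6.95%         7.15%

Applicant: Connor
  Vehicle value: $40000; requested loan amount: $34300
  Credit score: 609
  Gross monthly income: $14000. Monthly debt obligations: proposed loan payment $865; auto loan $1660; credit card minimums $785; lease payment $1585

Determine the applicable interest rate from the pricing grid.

6.95%

Credit score 609 ≥ 586; Total monthly debts = (865 + 1,660 + 785 + 1,585) = 4,895. Debt-to-income = 4,895/14,000 = 35% — meets 38% limit
LTV = 34,300/40,000 = 85.8% ≤ 110%
Score 609 is in the 586–632 band; LTV 85.8% is in the 84.01–97% band → 6.95%.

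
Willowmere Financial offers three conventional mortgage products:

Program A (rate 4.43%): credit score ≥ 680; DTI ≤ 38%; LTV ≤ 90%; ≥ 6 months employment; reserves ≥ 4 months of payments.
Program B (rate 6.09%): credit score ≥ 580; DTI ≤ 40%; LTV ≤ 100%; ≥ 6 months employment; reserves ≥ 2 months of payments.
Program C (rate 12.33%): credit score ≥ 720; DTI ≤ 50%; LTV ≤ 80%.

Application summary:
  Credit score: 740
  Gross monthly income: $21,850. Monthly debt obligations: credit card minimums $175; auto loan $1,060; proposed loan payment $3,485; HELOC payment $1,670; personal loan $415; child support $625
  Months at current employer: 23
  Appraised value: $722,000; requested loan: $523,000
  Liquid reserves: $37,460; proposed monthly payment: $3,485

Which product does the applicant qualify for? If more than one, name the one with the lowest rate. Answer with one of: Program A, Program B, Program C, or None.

Program A

Total debts = (175 + 1,060 + 3,485 + 1,670 + 415 + 625) = 7,430; DTI = 7,430/21,850 = 34%.
LTV = 523,000/722,000 = 72.4%.
Reserves = 37,460/3,485 = 10.7 months.
Program A: score 740 ≥ 680; DTI 34% ≤ 38%; LTV 72.4% ≤ 90%; employment 23 ≥ 6 mo; reserves 10.7 ≥ 4 mo → qualifies.
Program B: score 740 ≥ 580; DTI 34% ≤ 40%; LTV 72.4% ≤ 100%; employment 23 ≥ 6 mo; reserves 10.7 ≥ 2 mo → qualifies.
Program C: score 740 ≥ 720; DTI 34% ≤ 50%; LTV 72.4% ≤ 80% → qualifies.
Qualifying: Program A, Program B, Program C. Lowest rate is 4.43% → Program A.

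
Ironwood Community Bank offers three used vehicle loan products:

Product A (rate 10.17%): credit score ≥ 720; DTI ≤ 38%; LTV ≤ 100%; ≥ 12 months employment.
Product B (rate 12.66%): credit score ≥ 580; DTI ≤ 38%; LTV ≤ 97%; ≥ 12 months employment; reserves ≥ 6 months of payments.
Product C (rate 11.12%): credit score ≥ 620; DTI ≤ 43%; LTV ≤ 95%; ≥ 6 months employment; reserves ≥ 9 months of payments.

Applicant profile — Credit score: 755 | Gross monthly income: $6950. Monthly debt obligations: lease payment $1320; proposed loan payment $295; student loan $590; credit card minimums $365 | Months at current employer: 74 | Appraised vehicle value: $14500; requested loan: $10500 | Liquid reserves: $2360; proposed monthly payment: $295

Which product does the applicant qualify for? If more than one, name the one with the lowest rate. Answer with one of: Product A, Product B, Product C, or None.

Product A

Total debts = (1,320 + 295 + 590 + 365) = 2,570; DTI = 2,570/6,950 = 37%.
LTV = 10,500/14,500 = 72.4%.
Reserves = 2,360/295 = 8.0 months.
Product A: score 755 ≥ 720; DTI 37% ≤ 38%; LTV 72.4% ≤ 100%; employment 74 ≥ 12 mo → qualifies.
Product B: score 755 ≥ 580; DTI 37% ≤ 38%; LTV 72.4% ≤ 97%; employment 74 ≥ 12 mo; reserves 8.0 ≥ 6 mo → qualifies.
Product C: score 755 ≥ 620; DTI 37% ≤ 43%; LTV 72.4% ≤ 95%; employment 74 ≥ 6 mo; reserves 8.0 < 9 mo → does not qualify.
Qualifying: Product A, Product B. Lowest rate is 10.17% → Product A.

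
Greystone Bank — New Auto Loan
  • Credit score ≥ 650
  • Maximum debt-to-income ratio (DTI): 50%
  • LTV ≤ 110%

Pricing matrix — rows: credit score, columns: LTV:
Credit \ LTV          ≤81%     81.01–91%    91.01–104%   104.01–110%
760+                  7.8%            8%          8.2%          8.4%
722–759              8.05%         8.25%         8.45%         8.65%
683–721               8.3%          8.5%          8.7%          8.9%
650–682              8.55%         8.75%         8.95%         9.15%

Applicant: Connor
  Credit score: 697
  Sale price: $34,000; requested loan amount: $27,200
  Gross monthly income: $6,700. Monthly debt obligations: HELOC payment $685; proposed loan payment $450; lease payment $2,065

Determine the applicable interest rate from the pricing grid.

8.3%

Credit score 697 ≥ 650; Total monthly debts = (685 + 450 + 2,065) = 3,200. Debt-to-income = 3,200/6,700 = 47.8% — meets 50% limit
LTV: 27,200 ÷ 34,000 = 80%, within 110% cap
Score 697 is in the 683–721 band; LTV 80% is in the ≤81% band → 8.3%.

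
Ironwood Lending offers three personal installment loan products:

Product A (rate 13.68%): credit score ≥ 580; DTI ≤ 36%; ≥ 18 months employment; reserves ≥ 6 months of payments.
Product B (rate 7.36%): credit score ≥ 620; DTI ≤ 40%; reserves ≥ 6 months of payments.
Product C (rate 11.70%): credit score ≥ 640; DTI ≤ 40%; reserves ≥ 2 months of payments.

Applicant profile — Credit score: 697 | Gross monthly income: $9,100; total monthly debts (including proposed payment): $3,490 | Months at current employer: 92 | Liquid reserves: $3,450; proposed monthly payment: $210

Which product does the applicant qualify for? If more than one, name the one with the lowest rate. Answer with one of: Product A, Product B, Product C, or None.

Product B

DTI = 3,490/9,100 = 38.4%.
Reserves = 3,450/210 = 16.4 months.
Product A: score 697 ≥ 580; DTI 38.4% > 36%; employment 92 ≥ 18 mo; reserves 16.4 ≥ 6 mo → does not qualify.
Product B: score 697 ≥ 620; DTI 38.4% ≤ 40%; reserves 16.4 ≥ 6 mo → qualifies.
Product C: score 697 ≥ 640; DTI 38.4% ≤ 40%; reserves 16.4 ≥ 2 mo → qualifies.
Qualifying: Product B, Product C. Lowest rate is 7.36% → Product B.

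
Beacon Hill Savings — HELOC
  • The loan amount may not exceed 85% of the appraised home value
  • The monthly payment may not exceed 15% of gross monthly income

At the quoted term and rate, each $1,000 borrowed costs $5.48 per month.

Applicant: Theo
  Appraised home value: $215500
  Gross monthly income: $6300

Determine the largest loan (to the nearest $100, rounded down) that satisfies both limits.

$172,400

Payment cap: 15% × $6,300 = $945/month.
At $5.48 per $1,000, that supports 945/5.48 × 1,000 ≈ $172,445 → $172,400.
LTV cap: 85% × $215,500 = $183,175 → $183,100.
Binding constraint: payment-to-income.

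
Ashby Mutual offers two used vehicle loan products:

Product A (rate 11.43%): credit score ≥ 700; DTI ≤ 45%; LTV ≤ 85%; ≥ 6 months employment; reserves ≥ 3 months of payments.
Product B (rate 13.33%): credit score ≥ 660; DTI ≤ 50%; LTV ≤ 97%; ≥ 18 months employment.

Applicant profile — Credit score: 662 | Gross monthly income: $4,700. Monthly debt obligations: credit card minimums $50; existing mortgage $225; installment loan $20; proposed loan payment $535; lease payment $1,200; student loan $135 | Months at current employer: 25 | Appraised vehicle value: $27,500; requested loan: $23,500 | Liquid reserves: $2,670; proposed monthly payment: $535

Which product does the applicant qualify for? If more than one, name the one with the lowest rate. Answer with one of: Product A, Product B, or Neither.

Total debts = (50 + 225 + 20 + 535 + 1,200 + 135) = 2,165; DTI = 2,165/4,700 = 46.1%.
LTV = 23,500/27,500 = 85.5%.
Reserves = 2,670/535 = 5.0 months.
Product A: score 662 < 700; DTI 46.1% > 45%; LTV 85.5% > 85%; employment 25 ≥ 6 mo; reserves 5.0 ≥ 3 mo → does not qualify.
Product B: score 662 ≥ 660; DTI 46.1% ≤ 50%; LTV 85.5% ≤ 97%; employment 25 ≥ 18 mo → qualifies.

Product B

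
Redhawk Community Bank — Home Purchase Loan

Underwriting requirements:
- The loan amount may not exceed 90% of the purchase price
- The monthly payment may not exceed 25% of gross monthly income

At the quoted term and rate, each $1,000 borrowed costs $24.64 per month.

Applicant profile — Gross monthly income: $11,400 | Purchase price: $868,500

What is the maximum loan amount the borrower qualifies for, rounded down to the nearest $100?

$115,600

Payment cap: 25% × $11,400 = $2,850/month.
At $24.64 per $1,000, that supports 2,850/24.64 × 1,000 ≈ $115,665 → $115,600.
LTV cap: 90% × $868,500 = $781,650 → $781,600.
Binding constraint: payment-to-income.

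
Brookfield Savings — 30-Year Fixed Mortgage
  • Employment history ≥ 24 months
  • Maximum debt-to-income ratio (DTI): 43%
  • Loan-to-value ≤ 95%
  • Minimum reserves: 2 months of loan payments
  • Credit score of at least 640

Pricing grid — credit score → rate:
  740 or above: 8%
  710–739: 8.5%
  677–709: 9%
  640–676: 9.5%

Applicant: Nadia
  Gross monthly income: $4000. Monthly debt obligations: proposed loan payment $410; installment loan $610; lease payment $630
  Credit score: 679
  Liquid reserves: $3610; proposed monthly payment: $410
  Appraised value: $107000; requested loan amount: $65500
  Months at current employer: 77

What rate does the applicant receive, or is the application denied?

Credit score 679 ≥ 640 (meets minimum)
Loan-to-value = 65,500/107,000 = 61.2% — pass (95% max)
Total monthly debts = (410 + 610 + 630) = 1,650. Debt-to-income = 1,650/4,000 = 41.2% — meets 43% limit
Reserves = 3,610/410 = 8.8 months ≥ 2
Employment 77 ≥ 24 months
All requirements met. Score 679 falls in the 677–709 tier → 9%.

Approved at 9%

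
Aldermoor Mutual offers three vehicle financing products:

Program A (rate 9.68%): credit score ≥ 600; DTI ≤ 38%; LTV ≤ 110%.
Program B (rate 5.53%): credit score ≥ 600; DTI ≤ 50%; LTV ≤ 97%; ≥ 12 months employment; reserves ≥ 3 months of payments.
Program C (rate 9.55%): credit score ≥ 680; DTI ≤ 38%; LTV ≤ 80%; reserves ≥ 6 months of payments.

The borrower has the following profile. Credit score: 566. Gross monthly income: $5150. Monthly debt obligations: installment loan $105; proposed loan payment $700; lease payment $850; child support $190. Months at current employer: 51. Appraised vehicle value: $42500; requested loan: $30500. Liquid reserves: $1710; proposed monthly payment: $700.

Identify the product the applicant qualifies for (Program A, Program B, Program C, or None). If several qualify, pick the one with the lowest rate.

Total debts = (105 + 700 + 850 + 190) = 1,845; DTI = 1,845/5,150 = 35.8%.
LTV = 30,500/42,500 = 71.8%.
Reserves = 1,710/700 = 2.4 months.
Program A: score 566 < 600; DTI 35.8% ≤ 38%; LTV 71.8% ≤ 110% → does not qualify.
Program B: score 566 < 600; DTI 35.8% ≤ 50%; LTV 71.8% ≤ 97%; employment 51 ≥ 12 mo; reserves 2.4 < 3 mo → does not qualify.
Program C: score 566 < 680; DTI 35.8% ≤ 38%; LTV 71.8% ≤ 80%; reserves 2.4 < 6 mo → does not qualify.

None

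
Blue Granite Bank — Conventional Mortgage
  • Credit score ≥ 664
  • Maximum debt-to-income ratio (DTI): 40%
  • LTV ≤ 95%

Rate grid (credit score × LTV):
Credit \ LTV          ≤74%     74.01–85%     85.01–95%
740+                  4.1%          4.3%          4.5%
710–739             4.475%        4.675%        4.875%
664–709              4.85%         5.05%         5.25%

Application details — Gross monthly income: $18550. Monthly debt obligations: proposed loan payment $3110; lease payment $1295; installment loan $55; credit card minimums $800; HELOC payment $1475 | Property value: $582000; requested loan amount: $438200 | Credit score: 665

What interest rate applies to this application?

Credit score 665 ≥ 664; Total monthly debts = (3,110 + 1,295 + 55 + 800 + 1,475) = 6,735. Debt-to-income = 6,735/18,550 = 36.3% — meets 40% limit
LTV: 438,200 ÷ 582,000 = 75.3%, within 95% cap
Row: 665 falls in 664–709. Column: 75.3% falls in 74.01–85%. Rate = 5.05%.

5.05%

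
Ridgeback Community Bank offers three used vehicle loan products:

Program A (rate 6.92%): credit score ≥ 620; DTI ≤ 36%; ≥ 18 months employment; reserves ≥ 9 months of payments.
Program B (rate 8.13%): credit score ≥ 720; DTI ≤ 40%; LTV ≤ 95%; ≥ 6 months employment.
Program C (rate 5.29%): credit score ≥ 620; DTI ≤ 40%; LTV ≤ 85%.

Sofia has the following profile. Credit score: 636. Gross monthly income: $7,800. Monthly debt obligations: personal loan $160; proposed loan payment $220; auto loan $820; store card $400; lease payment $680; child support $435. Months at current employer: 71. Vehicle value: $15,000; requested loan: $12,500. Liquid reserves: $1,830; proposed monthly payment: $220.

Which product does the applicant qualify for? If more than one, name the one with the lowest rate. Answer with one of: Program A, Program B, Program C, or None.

Total debts = (160 + 220 + 820 + 400 + 680 + 435) = 2,715; DTI = 2,715/7,800 = 34.8%.
LTV = 12,500/15,000 = 83.3%.
Reserves = 1,830/220 = 8.3 months.
Program A: score 636 ≥ 620; DTI 34.8% ≤ 36%; employment 71 ≥ 18 mo; reserves 8.3 < 9 mo → does not qualify.
Program B: score 636 < 720; DTI 34.8% ≤ 40%; LTV 83.3% ≤ 95%; employment 71 ≥ 6 mo → does not qualify.
Program C: score 636 ≥ 620; DTI 34.8% ≤ 40%; LTV 83.3% ≤ 85% → qualifies.

Program C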